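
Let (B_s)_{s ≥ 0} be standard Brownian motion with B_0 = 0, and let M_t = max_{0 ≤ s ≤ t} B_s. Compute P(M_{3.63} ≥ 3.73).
P(M_{3.63} ≥ 3.73) = 2·P(B_{3.63} ≥ 3.73) = 2(1 − Φ(3.73/√3.63)) ≈ 0.0503

By the reflection principle for Brownian motion, P(M_t ≥ a) = 2 · P(B_t ≥ a) for a ≥ 0. Since B_t ~ N(0, t), P(B_t ≥ 3.73) = 1 − Φ(3.73/√t) = 1 − Φ(3.73/√3.63) = 1 − Φ(1.9577). So
  P(M_{3.63} ≥ 3.73) = 2(1 − Φ(1.9577)) ≈ 0.0503.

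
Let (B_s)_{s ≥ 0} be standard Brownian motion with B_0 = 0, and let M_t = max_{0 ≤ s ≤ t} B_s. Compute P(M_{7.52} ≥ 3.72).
P(M_{7.52} ≥ 3.72) = 2·P(B_{7.52} ≥ 3.72) = 2(1 − Φ(3.72/√7.52)) ≈ 0.1749

By the reflection principle for Brownian motion, P(M_t ≥ a) = 2 · P(B_t ≥ a) for a ≥ 0. Since B_t ~ N(0, t), P(B_t ≥ 3.72) = 1 − Φ(3.72/√t) = 1 − Φ(3.72/√7.52) = 1 − Φ(1.3565). So
  P(M_{7.52} ≥ 3.72) = 2(1 − Φ(1.3565)) ≈ 0.1749.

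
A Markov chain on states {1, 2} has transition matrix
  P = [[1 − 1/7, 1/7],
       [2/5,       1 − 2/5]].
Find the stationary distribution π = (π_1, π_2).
π_1 = 14/19, π_2 = 5/19

Solve πP = π with π_1 + π_2 = 1. From πP = π: π_1 · (1 − 1/7) + π_2 · 2/5 = π_1 ⇒ π_2 · 2/5 = π_1 · 1/7 ⇒ π_2/π_1 = (1/7)/(2/5) = 5/14. Together with π_1 + π_2 = 1:
  π_1 = (2/5)/(1/7 + 2/5) = (2/5)/(19/35) = 14/19,
  π_2 = (1/7)/(1/7 + 2/5) = (1/7)/(19/35) = 5/19.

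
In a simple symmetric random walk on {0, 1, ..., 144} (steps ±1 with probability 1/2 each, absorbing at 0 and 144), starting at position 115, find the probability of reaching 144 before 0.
P(hit 144 before 0) = 115/144

Let u_k = P(hit 144 before 0 | start at k). Then u_0 = 0, u_144 = 1, and u_k = u_{k-1}/2 + u_{k+1}/2 for 1 ≤ k ≤ 143. This harmonic recurrence is solved by u_k = k/144, giving u_115 = 115/144.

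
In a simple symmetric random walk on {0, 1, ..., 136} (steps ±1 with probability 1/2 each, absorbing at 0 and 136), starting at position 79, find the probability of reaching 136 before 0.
P(hit 136 before 0) = 79/136

Let u_k = P(hit 136 before 0 | start at k). Then u_0 = 0, u_136 = 1, and u_k = u_{k-1}/2 + u_{k+1}/2 for 1 ≤ k ≤ 135. This harmonic recurrence is solved by u_k = k/136, giving u_79 = 79/136.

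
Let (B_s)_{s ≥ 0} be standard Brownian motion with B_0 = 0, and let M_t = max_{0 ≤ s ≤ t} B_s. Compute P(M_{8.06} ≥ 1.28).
P(M_{8.06} ≥ 1.28) = 2·P(B_{8.06} ≥ 1.28) = 2(1 − Φ(1.28/√8.06)) ≈ 0.6521

By the reflection principle for Brownian motion, P(M_t ≥ a) = 2 · P(B_t ≥ a) for a ≥ 0. Since B_t ~ N(0, t), P(B_t ≥ 1.28) = 1 − Φ(1.28/√t) = 1 − Φ(1.28/√8.06) = 1 − Φ(0.4509). So
  P(M_{8.06} ≥ 1.28) = 2(1 − Φ(0.4509)) ≈ 0.6521.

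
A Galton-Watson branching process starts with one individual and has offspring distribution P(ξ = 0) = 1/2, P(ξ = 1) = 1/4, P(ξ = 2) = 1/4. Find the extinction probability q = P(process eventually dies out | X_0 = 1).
q = 1

Mean offspring μ = 0·1/2 + 1·1/4 + 2·1/4 = 3/4 ≤ 1. For μ ≤ 1 with offspring not concentrated at 1, the Galton-Watson process goes extinct almost surely, so q = 1.
(Algebraic check: The pgf is f(s) = 1/2 + 1/4·s + 1/4·s². The extinction probability q is the smallest fixed point of f in [0, 1]. Setting s = f(s):
  1/4·s² + (1/4 − 1)·s + 1/2 = 0
  1/4·s² − (1/2 + 1/4)·s + 1/2 = 0
which factors as (s − 1)·(1/4·s − 1/2) = 0, giving roots s = 1 and s = (1/2)/(1/4) = 2. Since 2 ≥ 1, the smallest root in [0, 1] is s = 1.)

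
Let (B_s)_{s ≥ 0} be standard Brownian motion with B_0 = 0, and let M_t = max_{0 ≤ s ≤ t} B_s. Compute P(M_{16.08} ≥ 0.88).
P(M_{16.08} ≥ 0.88) = 2·P(B_{16.08} ≥ 0.88) = 2(1 − Φ(0.88/√16.08)) ≈ 0.8263

By the reflection principle for Brownian motion, P(M_t ≥ a) = 2 · P(B_t ≥ a) for a ≥ 0. Since B_t ~ N(0, t), P(B_t ≥ 0.88) = 1 − Φ(0.88/√t) = 1 − Φ(0.88/√16.08) = 1 − Φ(0.2195). So
  P(M_{16.08} ≥ 0.88) = 2(1 − Φ(0.2195)) ≈ 0.8263.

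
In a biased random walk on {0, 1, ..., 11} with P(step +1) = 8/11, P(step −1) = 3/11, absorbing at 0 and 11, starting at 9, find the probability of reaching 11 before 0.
P(hit 11 before 0) = (1 − (3/8)^9) / (1 − (3/8)^11) = 1717734976/1717951489

Let u_k denote P(reach 11 before 0 | start at k). Boundary: u_0 = 0, u_11 = 1. Recurrence: u_k = 8/11·u_{k+1} + 3/11·u_{k-1} for 1 ≤ k ≤ 10. Try u_k = A + B·r^k with r = q/p = (3/11)/(8/11) = 3/8. Substitution satisfies the recurrence; boundary conditions give:
  u_k = (1 − r^k) / (1 − r^N) = (1 − (3/8)^9) / (1 − (3/8)^11) = 1717734976/1717951489.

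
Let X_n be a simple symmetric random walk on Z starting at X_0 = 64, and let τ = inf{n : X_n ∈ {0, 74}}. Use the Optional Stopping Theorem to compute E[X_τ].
E[X_τ] = 64

X_n is a martingale and τ is a bounded-mean stopping time (indeed τ is finite a.s. with bounded expectation since the walk is in a bounded region). By the OST, E[X_τ] = E[X_0] = 64. Equivalently: E[X_τ] = 74 · P(hit 74 first) + 0 · P(hit 0 first) = 74 · (64/74) = 64.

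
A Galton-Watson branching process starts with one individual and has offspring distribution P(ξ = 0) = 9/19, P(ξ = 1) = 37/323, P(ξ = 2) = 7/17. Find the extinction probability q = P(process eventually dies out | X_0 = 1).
q = 1

Mean offspring μ = 0·9/19 + 1·37/323 + 2·7/17 = 303/323 ≤ 1. For μ ≤ 1 with offspring not concentrated at 1, the Galton-Watson process goes extinct almost surely, so q = 1.
(Algebraic check: The pgf is f(s) = 9/19 + 37/323·s + 7/17·s². The extinction probability q is the smallest fixed point of f in [0, 1]. Setting s = f(s):
  7/17·s² + (37/323 − 1)·s + 9/19 = 0
  7/17·s² − (9/19 + 7/17)·s + 9/19 = 0
which factors as (s − 1)·(7/17·s − 9/19) = 0, giving roots s = 1 and s = (9/19)/(7/17) = 153/133. Since 153/133 ≥ 1, the smallest root in [0, 1] is s = 1.)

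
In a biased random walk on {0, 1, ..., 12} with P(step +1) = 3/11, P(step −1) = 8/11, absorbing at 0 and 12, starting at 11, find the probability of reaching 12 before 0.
P(hit 12 before 0) = (1 − (8/3)^11) / (1 − (8/3)^12) = 5153854467/13743789059

Let u_k denote P(reach 12 before 0 | start at k). Boundary: u_0 = 0, u_12 = 1. Recurrence: u_k = 3/11·u_{k+1} + 8/11·u_{k-1} for 1 ≤ k ≤ 11. Try u_k = A + B·r^k with r = q/p = (8/11)/(3/11) = 8/3. Substitution satisfies the recurrence; boundary conditions give:
  u_k = (1 − r^k) / (1 − r^N) = (1 − (8/3)^11) / (1 − (8/3)^12) = 5153854467/13743789059.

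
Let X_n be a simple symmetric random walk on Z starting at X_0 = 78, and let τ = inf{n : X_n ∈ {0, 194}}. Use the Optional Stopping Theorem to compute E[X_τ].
E[X_τ] = 78

X_n is a martingale and τ is a bounded-mean stopping time (indeed τ is finite a.s. with bounded expectation since the walk is in a bounded region). By the OST, E[X_τ] = E[X_0] = 78. Equivalently: E[X_τ] = 194 · P(hit 194 first) + 0 · P(hit 0 first) = 194 · (78/194) = 78.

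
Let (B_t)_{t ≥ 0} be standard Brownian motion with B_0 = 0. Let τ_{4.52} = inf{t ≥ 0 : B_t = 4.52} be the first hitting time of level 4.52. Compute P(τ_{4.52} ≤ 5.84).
P(τ_{4.52} ≤ 5.84) = 2(1 − Φ(4.52/√5.84)) = 2(1 − Φ(1.8704)) ≈ 0.0614

By the reflection principle for standard BM, P(τ_b ≤ t) = 2 · P(B_t ≥ b). Since B_t ~ N(0, t), P(B_t ≥ 4.52) = 1 − Φ(4.52/√t) = 1 − Φ(4.52/√5.84) = 1 − Φ(1.8704) ≈ 0.03071. Doubling: P(τ_{4.52} ≤ 5.84) ≈ 2 · 0.03071 = 0.06142 ≈ 0.0614.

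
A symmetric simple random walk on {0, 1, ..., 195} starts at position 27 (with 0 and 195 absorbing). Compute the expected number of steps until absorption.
E[τ | X_0 = 27] = 4536

Let v_k = E[τ | X_0 = k]. Boundary: v_0 = v_195 = 0. Recurrence: v_k = 1 + (v_{k-1} + v_{k+1})/2 for 1 ≤ k ≤ 194. The particular solution to v_k − (v_{k-1} + v_{k+1})/2 = 1 is v_k = −k^2. Adding homogeneous solution A + B k and matching boundaries gives v_k = k (195 − k). Substituting k = 27: v_27 = 27 · 168 = 4536.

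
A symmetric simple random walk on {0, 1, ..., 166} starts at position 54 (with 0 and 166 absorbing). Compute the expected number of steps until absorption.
E[τ | X_0 = 54] = 6048

Let v_k = E[τ | X_0 = k]. Boundary: v_0 = v_166 = 0. Recurrence: v_k = 1 + (v_{k-1} + v_{k+1})/2 for 1 ≤ k ≤ 165. The particular solution to v_k − (v_{k-1} + v_{k+1})/2 = 1 is v_k = −k^2. Adding homogeneous solution A + B k and matching boundaries gives v_k = k (166 − k). Substituting k = 54: v_54 = 54 · 112 = 6048.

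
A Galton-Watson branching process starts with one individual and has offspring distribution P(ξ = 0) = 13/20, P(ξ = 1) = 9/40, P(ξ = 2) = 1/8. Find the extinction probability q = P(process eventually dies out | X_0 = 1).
q = 1

Mean offspring μ = 0·13/20 + 1·9/40 + 2·1/8 = 19/40 ≤ 1. For μ ≤ 1 with offspring not concentrated at 1, the Galton-Watson process goes extinct almost surely, so q = 1.
(Algebraic check: The pgf is f(s) = 13/20 + 9/40·s + 1/8·s². The extinction probability q is the smallest fixed point of f in [0, 1]. Setting s = f(s):
  1/8·s² + (9/40 − 1)·s + 13/20 = 0
  1/8·s² − (13/20 + 1/8)·s + 13/20 = 0
which factors as (s − 1)·(1/8·s − 13/20) = 0, giving roots s = 1 and s = (13/20)/(1/8) = 26/5. Since 26/5 ≥ 1, the smallest root in [0, 1] is s = 1.)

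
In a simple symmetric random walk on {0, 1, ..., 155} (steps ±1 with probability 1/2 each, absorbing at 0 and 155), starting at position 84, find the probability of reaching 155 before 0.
P(hit 155 before 0) = 84/155

Let u_k = P(hit 155 before 0 | start at k). Then u_0 = 0, u_155 = 1, and u_k = u_{k-1}/2 + u_{k+1}/2 for 1 ≤ k ≤ 154. This harmonic recurrence is solved by u_k = k/155, giving u_84 = 84/155.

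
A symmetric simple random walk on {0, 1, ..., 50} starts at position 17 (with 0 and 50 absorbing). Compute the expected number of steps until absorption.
E[τ | X_0 = 17] = 561

Let v_k = E[τ | X_0 = k]. Boundary: v_0 = v_50 = 0. Recurrence: v_k = 1 + (v_{k-1} + v_{k+1})/2 for 1 ≤ k ≤ 49. The particular solution to v_k − (v_{k-1} + v_{k+1})/2 = 1 is v_k = −k^2. Adding homogeneous solution A + B k and matching boundaries gives v_k = k (50 − k). Substituting k = 17: v_17 = 17 · 33 = 561.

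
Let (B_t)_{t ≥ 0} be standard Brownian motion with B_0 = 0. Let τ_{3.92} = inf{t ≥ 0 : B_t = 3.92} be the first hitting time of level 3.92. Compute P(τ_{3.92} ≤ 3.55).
P(τ_{3.92} ≤ 3.55) = 2(1 − Φ(3.92/√3.55)) = 2(1 − Φ(2.0805)) ≈ 0.0375

By the reflection principle for standard BM, P(τ_b ≤ t) = 2 · P(B_t ≥ b). Since B_t ~ N(0, t), P(B_t ≥ 3.92) = 1 − Φ(3.92/√t) = 1 − Φ(3.92/√3.55) = 1 − Φ(2.0805) ≈ 0.01874. Doubling: P(τ_{3.92} ≤ 3.55) ≈ 2 · 0.01874 = 0.03748 ≈ 0.0375.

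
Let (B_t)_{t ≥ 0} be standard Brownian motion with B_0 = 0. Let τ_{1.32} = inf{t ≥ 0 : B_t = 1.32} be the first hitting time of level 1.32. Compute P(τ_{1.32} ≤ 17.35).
P(τ_{1.32} ≤ 17.35) = 2(1 − Φ(1.32/√17.35)) = 2(1 − Φ(0.3169)) ≈ 0.7513

By the reflection principle for standard BM, P(τ_b ≤ t) = 2 · P(B_t ≥ b). Since B_t ~ N(0, t), P(B_t ≥ 1.32) = 1 − Φ(1.32/√t) = 1 − Φ(1.32/√17.35) = 1 − Φ(0.3169) ≈ 0.37566. Doubling: P(τ_{1.32} ≤ 17.35) ≈ 2 · 0.37566 = 0.75132 ≈ 0.7513.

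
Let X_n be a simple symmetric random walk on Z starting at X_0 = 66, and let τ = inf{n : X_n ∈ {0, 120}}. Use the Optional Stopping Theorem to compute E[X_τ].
E[X_τ] = 66

X_n is a martingale and τ is a bounded-mean stopping time (indeed τ is finite a.s. with bounded expectation since the walk is in a bounded region). By the OST, E[X_τ] = E[X_0] = 66. Equivalently: E[X_τ] = 120 · P(hit 120 first) + 0 · P(hit 0 first) = 120 · (66/120) = 66.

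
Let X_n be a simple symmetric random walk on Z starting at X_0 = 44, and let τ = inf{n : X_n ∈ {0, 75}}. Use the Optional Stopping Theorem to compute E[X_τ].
E[X_τ] = 44

X_n is a martingale and τ is a bounded-mean stopping time (indeed τ is finite a.s. with bounded expectation since the walk is in a bounded region). By the OST, E[X_τ] = E[X_0] = 44. Equivalently: E[X_τ] = 75 · P(hit 75 first) + 0 · P(hit 0 first) = 75 · (44/75) = 44.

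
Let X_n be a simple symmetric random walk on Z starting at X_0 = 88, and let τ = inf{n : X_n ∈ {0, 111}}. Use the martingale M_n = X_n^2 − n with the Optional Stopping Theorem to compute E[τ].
E[τ] = 2024

M_n = X_n^2 − n is a martingale (since E[X_{n+1}^2 | F_n] = X_n^2 + 1). By OST (τ has finite mean in a bounded region), E[M_τ] = E[M_0] = X_0^2 − 0 = 88^2 = 7744. Also E[M_τ] = E[X_τ^2] − E[τ]. The walk exits at 0 or 111, with P(hit 111 first) = 88/111, so E[X_τ^2] = 111^2 · 88/111 + 0 = 9768. Thus E[τ] = E[X_τ^2] − E[M_τ] = 9768 − 7744 = 2024 = 88(111 − 88) = 2024.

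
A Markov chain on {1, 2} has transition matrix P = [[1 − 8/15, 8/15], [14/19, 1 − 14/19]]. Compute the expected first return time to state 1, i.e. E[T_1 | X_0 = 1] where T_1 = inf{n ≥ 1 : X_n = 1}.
E[T_1 | X_0 = 1] = 1/π_1 = 181/105

For an irreducible recurrent Markov chain with stationary distribution π, E[T_i | X_0 = i] = 1/π_i (Kac's formula). Here π_1 = (14/19)/(8/15 + 14/19) = (14/19)/(362/285) = 105/181, so E[T_1 | X_0 = 1] = 1/π_1 = (8/15 + 14/19)/(14/19) = (362/285)/(14/19) = 181/105.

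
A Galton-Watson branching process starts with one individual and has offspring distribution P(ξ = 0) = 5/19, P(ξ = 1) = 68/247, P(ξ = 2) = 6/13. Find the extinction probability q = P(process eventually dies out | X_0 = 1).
q = 65/114

The pgf is f(s) = 5/19 + 68/247·s + 6/13·s². The extinction probability q is the smallest fixed point of f in [0, 1]. Setting s = f(s):
  6/13·s² + (68/247 − 1)·s + 5/19 = 0
  6/13·s² − (5/19 + 6/13)·s + 5/19 = 0
which factors as (s − 1)·(6/13·s − 5/19) = 0, giving roots s = 1 and s = (5/19)/(6/13) = 65/114.
Mean offspring μ = 68/247 + 2·6/13 = 296/247 > 1 (supercritical), so q < 1. The extinction probability is the smaller root: q = (5/19)/(6/13) = 65/114.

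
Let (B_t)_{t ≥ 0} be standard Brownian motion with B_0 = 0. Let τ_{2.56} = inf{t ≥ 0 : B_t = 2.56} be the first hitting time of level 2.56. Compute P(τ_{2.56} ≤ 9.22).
P(τ_{2.56} ≤ 9.22) = 2(1 − Φ(2.56/√9.22)) = 2(1 − Φ(0.8431)) ≈ 0.3992

By the reflection principle for standard BM, P(τ_b ≤ t) = 2 · P(B_t ≥ b). Since B_t ~ N(0, t), P(B_t ≥ 2.56) = 1 − Φ(2.56/√t) = 1 − Φ(2.56/√9.22) = 1 − Φ(0.8431) ≈ 0.19959. Doubling: P(τ_{2.56} ≤ 9.22) ≈ 2 · 0.19959 = 0.39918 ≈ 0.3992.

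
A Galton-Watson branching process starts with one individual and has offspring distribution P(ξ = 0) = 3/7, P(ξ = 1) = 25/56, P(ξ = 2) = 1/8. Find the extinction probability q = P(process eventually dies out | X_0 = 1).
q = 1

Mean offspring μ = 0·3/7 + 1·25/56 + 2·1/8 = 39/56 ≤ 1. For μ ≤ 1 with offspring not concentrated at 1, the Galton-Watson process goes extinct almost surely, so q = 1.
(Algebraic check: The pgf is f(s) = 3/7 + 25/56·s + 1/8·s². The extinction probability q is the smallest fixed point of f in [0, 1]. Setting s = f(s):
  1/8·s² + (25/56 − 1)·s + 3/7 = 0
  1/8·s² − (3/7 + 1/8)·s + 3/7 = 0
which factors as (s − 1)·(1/8·s − 3/7) = 0, giving roots s = 1 and s = (3/7)/(1/8) = 24/7. Since 24/7 ≥ 1, the smallest root in [0, 1] is s = 1.)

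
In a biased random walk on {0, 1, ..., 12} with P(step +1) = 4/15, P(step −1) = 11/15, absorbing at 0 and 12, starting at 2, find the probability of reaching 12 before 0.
P(hit 12 before 0) = (1 − (11/4)^2) / (1 − (11/4)^12) = 1048576/29889634281

Let u_k denote P(reach 12 before 0 | start at k). Boundary: u_0 = 0, u_12 = 1. Recurrence: u_k = 4/15·u_{k+1} + 11/15·u_{k-1} for 1 ≤ k ≤ 11. Try u_k = A + B·r^k with r = q/p = (11/15)/(4/15) = 11/4. Substitution satisfies the recurrence; boundary conditions give:
  u_k = (1 − r^k) / (1 − r^N) = (1 − (11/4)^2) / (1 − (11/4)^12) = 1048576/29889634281.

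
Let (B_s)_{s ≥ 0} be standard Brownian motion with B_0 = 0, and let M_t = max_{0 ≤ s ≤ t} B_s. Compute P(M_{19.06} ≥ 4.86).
P(M_{19.06} ≥ 4.86) = 2·P(B_{19.06} ≥ 4.86) = 2(1 − Φ(4.86/√19.06)) ≈ 0.2656

By the reflection principle for Brownian motion, P(M_t ≥ a) = 2 · P(B_t ≥ a) for a ≥ 0. Since B_t ~ N(0, t), P(B_t ≥ 4.86) = 1 − Φ(4.86/√t) = 1 − Φ(4.86/√19.06) = 1 − Φ(1.1132). So
  P(M_{19.06} ≥ 4.86) = 2(1 − Φ(1.1132)) ≈ 0.2656.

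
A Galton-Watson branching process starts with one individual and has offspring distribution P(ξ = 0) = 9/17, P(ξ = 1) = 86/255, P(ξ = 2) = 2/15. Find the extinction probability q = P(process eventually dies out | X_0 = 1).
q = 1

Mean offspring μ = 0·9/17 + 1·86/255 + 2·2/15 = 154/255 ≤ 1. For μ ≤ 1 with offspring not concentrated at 1, the Galton-Watson process goes extinct almost surely, so q = 1.
(Algebraic check: The pgf is f(s) = 9/17 + 86/255·s + 2/15·s². The extinction probability q is the smallest fixed point of f in [0, 1]. Setting s = f(s):
  2/15·s² + (86/255 − 1)·s + 9/17 = 0
  2/15·s² − (9/17 + 2/15)·s + 9/17 = 0
which factors as (s − 1)·(2/15·s − 9/17) = 0, giving roots s = 1 and s = (9/17)/(2/15) = 135/34. Since 135/34 ≥ 1, the smallest root in [0, 1] is s = 1.)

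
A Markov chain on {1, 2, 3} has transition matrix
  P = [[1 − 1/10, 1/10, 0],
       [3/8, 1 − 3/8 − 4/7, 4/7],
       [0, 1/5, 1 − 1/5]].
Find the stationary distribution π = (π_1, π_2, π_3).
π = (35/71, 28/213, 80/213)

This is a birth-death chain on three states, which satisfies detailed balance: π_1 · P_{12} = π_2 · P_{21} and π_2 · P_{23} = π_3 · P_{32}.
From π_1 · 1/10 = π_2 · 3/8: π_2/π_1 = (1/10)/(3/8) = 4/15.
From π_2 · 4/7 = π_3 · 1/5: π_3/π_2 = (4/7)/(1/5) = 20/7.
Take π_1 proportional to 1; then unnormalized π = (1, 4/15, 16/21). Normalize by dividing by the sum 71/35:
  π = (35/71, 28/213, 80/213).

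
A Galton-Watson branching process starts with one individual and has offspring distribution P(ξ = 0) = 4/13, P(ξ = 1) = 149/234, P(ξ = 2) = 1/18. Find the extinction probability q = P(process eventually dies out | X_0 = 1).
q = 1

Mean offspring μ = 0·4/13 + 1·149/234 + 2·1/18 = 175/234 ≤ 1. For μ ≤ 1 with offspring not concentrated at 1, the Galton-Watson process goes extinct almost surely, so q = 1.
(Algebraic check: The pgf is f(s) = 4/13 + 149/234·s + 1/18·s². The extinction probability q is the smallest fixed point of f in [0, 1]. Setting s = f(s):
  1/18·s² + (149/234 − 1)·s + 4/13 = 0
  1/18·s² − (4/13 + 1/18)·s + 4/13 = 0
which factors as (s − 1)·(1/18·s − 4/13) = 0, giving roots s = 1 and s = (4/13)/(1/18) = 72/13. Since 72/13 ≥ 1, the smallest root in [0, 1] is s = 1.)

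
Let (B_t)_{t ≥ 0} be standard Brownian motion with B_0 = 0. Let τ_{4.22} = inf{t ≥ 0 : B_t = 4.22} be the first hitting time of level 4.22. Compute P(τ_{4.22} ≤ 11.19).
P(τ_{4.22} ≤ 11.19) = 2(1 − Φ(4.22/√11.19)) = 2(1 − Φ(1.2615)) ≈ 0.2071

By the reflection principle for standard BM, P(τ_b ≤ t) = 2 · P(B_t ≥ b). Since B_t ~ N(0, t), P(B_t ≥ 4.22) = 1 − Φ(4.22/√t) = 1 − Φ(4.22/√11.19) = 1 − Φ(1.2615) ≈ 0.10356. Doubling: P(τ_{4.22} ≤ 11.19) ≈ 2 · 0.10356 = 0.20712 ≈ 0.2071.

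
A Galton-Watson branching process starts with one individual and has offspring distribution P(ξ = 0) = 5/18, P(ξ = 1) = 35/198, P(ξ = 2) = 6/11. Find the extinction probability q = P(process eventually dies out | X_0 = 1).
q = 55/108

The pgf is f(s) = 5/18 + 35/198·s + 6/11·s². The extinction probability q is the smallest fixed point of f in [0, 1]. Setting s = f(s):
  6/11·s² + (35/198 − 1)·s + 5/18 = 0
  6/11·s² − (5/18 + 6/11)·s + 5/18 = 0
which factors as (s − 1)·(6/11·s − 5/18) = 0, giving roots s = 1 and s = (5/18)/(6/11) = 55/108.
Mean offspring μ = 35/198 + 2·6/11 = 251/198 > 1 (supercritical), so q < 1. The extinction probability is the smaller root: q = (5/18)/(6/11) = 55/108.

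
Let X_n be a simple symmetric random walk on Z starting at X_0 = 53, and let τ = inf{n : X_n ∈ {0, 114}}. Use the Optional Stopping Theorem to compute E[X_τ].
E[X_τ] = 53

X_n is a martingale and τ is a bounded-mean stopping time (indeed τ is finite a.s. with bounded expectation since the walk is in a bounded region). By the OST, E[X_τ] = E[X_0] = 53. Equivalently: E[X_τ] = 114 · P(hit 114 first) + 0 · P(hit 0 first) = 114 · (53/114) = 53.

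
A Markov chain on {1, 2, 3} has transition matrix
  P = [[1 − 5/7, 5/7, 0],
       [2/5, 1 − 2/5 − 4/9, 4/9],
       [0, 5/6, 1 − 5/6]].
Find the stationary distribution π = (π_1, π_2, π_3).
π = (42/157, 75/157, 40/157)

This is a birth-death chain on three states, which satisfies detailed balance: π_1 · P_{12} = π_2 · P_{21} and π_2 · P_{23} = π_3 · P_{32}.
From π_1 · 5/7 = π_2 · 2/5: π_2/π_1 = (5/7)/(2/5) = 25/14.
From π_2 · 4/9 = π_3 · 5/6: π_3/π_2 = (4/9)/(5/6) = 8/15.
Take π_1 proportional to 1; then unnormalized π = (1, 25/14, 20/21). Normalize by dividing by the sum 157/42:
  π = (42/157, 75/157, 40/157).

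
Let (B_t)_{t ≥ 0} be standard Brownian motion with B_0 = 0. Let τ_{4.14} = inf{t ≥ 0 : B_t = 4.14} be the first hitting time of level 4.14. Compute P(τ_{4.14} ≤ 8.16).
P(τ_{4.14} ≤ 8.16) = 2(1 − Φ(4.14/√8.16)) = 2(1 − Φ(1.4493)) ≈ 0.1473

By the reflection principle for standard BM, P(τ_b ≤ t) = 2 · P(B_t ≥ b). Since B_t ~ N(0, t), P(B_t ≥ 4.14) = 1 − Φ(4.14/√t) = 1 − Φ(4.14/√8.16) = 1 − Φ(1.4493) ≈ 0.07363. Doubling: P(τ_{4.14} ≤ 8.16) ≈ 2 · 0.07363 = 0.14726 ≈ 0.1473.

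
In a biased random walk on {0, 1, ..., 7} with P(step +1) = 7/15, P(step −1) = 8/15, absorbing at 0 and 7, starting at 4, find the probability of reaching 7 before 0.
P(hit 7 before 0) = (1 − (8/7)^4) / (1 − (8/7)^7) = 581385/1273609

Let u_k denote P(reach 7 before 0 | start at k). Boundary: u_0 = 0, u_7 = 1. Recurrence: u_k = 7/15·u_{k+1} + 8/15·u_{k-1} for 1 ≤ k ≤ 6. Try u_k = A + B·r^k with r = q/p = (8/15)/(7/15) = 8/7. Substitution satisfies the recurrence; boundary conditions give:
  u_k = (1 − r^k) / (1 − r^N) = (1 − (8/7)^4) / (1 − (8/7)^7) = 581385/1273609.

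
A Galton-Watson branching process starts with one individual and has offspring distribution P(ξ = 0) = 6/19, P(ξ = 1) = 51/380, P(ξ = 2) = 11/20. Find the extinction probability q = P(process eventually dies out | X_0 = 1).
q = 120/209

The pgf is f(s) = 6/19 + 51/380·s + 11/20·s². The extinction probability q is the smallest fixed point of f in [0, 1]. Setting s = f(s):
  11/20·s² + (51/380 − 1)·s + 6/19 = 0
  11/20·s² − (6/19 + 11/20)·s + 6/19 = 0
which factors as (s − 1)·(11/20·s − 6/19) = 0, giving roots s = 1 and s = (6/19)/(11/20) = 120/209.
Mean offspring μ = 51/380 + 2·11/20 = 469/380 > 1 (supercritical), so q < 1. The extinction probability is the smaller root: q = (6/19)/(11/20) = 120/209.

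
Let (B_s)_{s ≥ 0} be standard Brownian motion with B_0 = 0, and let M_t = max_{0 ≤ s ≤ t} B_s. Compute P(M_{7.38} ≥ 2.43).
P(M_{7.38} ≥ 2.43) = 2·P(B_{7.38} ≥ 2.43) = 2(1 − Φ(2.43/√7.38)) ≈ 0.3711

By the reflection principle for Brownian motion, P(M_t ≥ a) = 2 · P(B_t ≥ a) for a ≥ 0. Since B_t ~ N(0, t), P(B_t ≥ 2.43) = 1 − Φ(2.43/√t) = 1 − Φ(2.43/√7.38) = 1 − Φ(0.8945). So
  P(M_{7.38} ≥ 2.43) = 2(1 − Φ(0.8945)) ≈ 0.3711.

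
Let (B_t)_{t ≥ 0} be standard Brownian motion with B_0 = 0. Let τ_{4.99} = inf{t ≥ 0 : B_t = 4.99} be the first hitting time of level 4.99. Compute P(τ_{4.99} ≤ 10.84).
P(τ_{4.99} ≤ 10.84) = 2(1 − Φ(4.99/√10.84)) = 2(1 − Φ(1.5156)) ≈ 0.1296

By the reflection principle for standard BM, P(τ_b ≤ t) = 2 · P(B_t ≥ b). Since B_t ~ N(0, t), P(B_t ≥ 4.99) = 1 − Φ(4.99/√t) = 1 − Φ(4.99/√10.84) = 1 − Φ(1.5156) ≈ 0.06481. Doubling: P(τ_{4.99} ≤ 10.84) ≈ 2 · 0.06481 = 0.12962 ≈ 0.1296.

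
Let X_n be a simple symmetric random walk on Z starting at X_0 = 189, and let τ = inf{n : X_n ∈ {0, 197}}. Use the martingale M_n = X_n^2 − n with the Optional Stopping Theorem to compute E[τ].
E[τ] = 1512

M_n = X_n^2 − n is a martingale (since E[X_{n+1}^2 | F_n] = X_n^2 + 1). By OST (τ has finite mean in a bounded region), E[M_τ] = E[M_0] = X_0^2 − 0 = 189^2 = 35721. Also E[M_τ] = E[X_τ^2] − E[τ]. The walk exits at 0 or 197, with P(hit 197 first) = 189/197, so E[X_τ^2] = 197^2 · 189/197 + 0 = 37233. Thus E[τ] = E[X_τ^2] − E[M_τ] = 37233 − 35721 = 1512 = 189(197 − 189) = 1512.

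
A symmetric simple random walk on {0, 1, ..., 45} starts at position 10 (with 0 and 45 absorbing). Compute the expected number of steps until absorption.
E[τ | X_0 = 10] = 350

Let v_k = E[τ | X_0 = k]. Boundary: v_0 = v_45 = 0. Recurrence: v_k = 1 + (v_{k-1} + v_{k+1})/2 for 1 ≤ k ≤ 44. The particular solution to v_k − (v_{k-1} + v_{k+1})/2 = 1 is v_k = −k^2. Adding homogeneous solution A + B k and matching boundaries gives v_k = k (45 − k). Substituting k = 10: v_10 = 10 · 35 = 350.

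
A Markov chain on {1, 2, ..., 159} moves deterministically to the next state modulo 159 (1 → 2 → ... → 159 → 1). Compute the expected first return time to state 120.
E[T_120 | X_0 = 120] = 159

The chain cycles deterministically, so starting at state 120 it returns in exactly 159 steps. Equivalently, the stationary distribution is uniform π_j = 1/159 for every state j, so by Kac's formula E[T_120] = 1/π_120 = 159.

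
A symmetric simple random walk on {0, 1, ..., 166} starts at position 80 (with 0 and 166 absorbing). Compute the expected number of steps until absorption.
E[τ | X_0 = 80] = 6880

Let v_k = E[τ | X_0 = k]. Boundary: v_0 = v_166 = 0. Recurrence: v_k = 1 + (v_{k-1} + v_{k+1})/2 for 1 ≤ k ≤ 165. The particular solution to v_k − (v_{k-1} + v_{k+1})/2 = 1 is v_k = −k^2. Adding homogeneous solution A + B k and matching boundaries gives v_k = k (166 − k). Substituting k = 80: v_80 = 80 · 86 = 6880.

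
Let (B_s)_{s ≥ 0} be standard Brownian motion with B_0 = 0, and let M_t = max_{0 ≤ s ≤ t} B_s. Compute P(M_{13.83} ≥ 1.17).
P(M_{13.83} ≥ 1.17) = 2·P(B_{13.83} ≥ 1.17) = 2(1 − Φ(1.17/√13.83)) ≈ 0.7531

By the reflection principle for Brownian motion, P(M_t ≥ a) = 2 · P(B_t ≥ a) for a ≥ 0. Since B_t ~ N(0, t), P(B_t ≥ 1.17) = 1 − Φ(1.17/√t) = 1 − Φ(1.17/√13.83) = 1 − Φ(0.3146). So
  P(M_{13.83} ≥ 1.17) = 2(1 − Φ(0.3146)) ≈ 0.7531.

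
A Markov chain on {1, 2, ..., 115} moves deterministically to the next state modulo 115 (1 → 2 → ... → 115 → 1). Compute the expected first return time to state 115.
E[T_115 | X_0 = 115] = 115

The chain cycles deterministically, so starting at state 115 it returns in exactly 115 steps. Equivalently, the stationary distribution is uniform π_j = 1/115 for every state j, so by Kac's formula E[T_115] = 1/π_115 = 115.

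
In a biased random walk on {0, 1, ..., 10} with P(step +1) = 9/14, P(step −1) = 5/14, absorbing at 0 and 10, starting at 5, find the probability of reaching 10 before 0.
P(hit 10 before 0) = (1 − (5/9)^5) / (1 − (5/9)^10) = 59049/62174

Let u_k denote P(reach 10 before 0 | start at k). Boundary: u_0 = 0, u_10 = 1. Recurrence: u_k = 9/14·u_{k+1} + 5/14·u_{k-1} for 1 ≤ k ≤ 9. Try u_k = A + B·r^k with r = q/p = (5/14)/(9/14) = 5/9. Substitution satisfies the recurrence; boundary conditions give:
  u_k = (1 − r^k) / (1 − r^N) = (1 − (5/9)^5) / (1 − (5/9)^10) = 59049/62174.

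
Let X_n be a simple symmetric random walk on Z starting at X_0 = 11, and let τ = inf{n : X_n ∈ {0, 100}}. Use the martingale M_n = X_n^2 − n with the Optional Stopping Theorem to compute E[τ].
E[τ] = 979

M_n = X_n^2 − n is a martingale (since E[X_{n+1}^2 | F_n] = X_n^2 + 1). By OST (τ has finite mean in a bounded region), E[M_τ] = E[M_0] = X_0^2 − 0 = 11^2 = 121. Also E[M_τ] = E[X_τ^2] − E[τ]. The walk exits at 0 or 100, with P(hit 100 first) = 11/100, so E[X_τ^2] = 100^2 · 11/100 + 0 = 1100. Thus E[τ] = E[X_τ^2] − E[M_τ] = 1100 − 121 = 979 = 11(100 − 11) = 979.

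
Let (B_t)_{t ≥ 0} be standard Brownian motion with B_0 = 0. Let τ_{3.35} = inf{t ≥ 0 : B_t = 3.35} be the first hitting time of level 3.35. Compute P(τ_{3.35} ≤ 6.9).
P(τ_{3.35} ≤ 6.9) = 2(1 − Φ(3.35/√6.9)) = 2(1 − Φ(1.2753)) ≈ 0.2022

By the reflection principle for standard BM, P(τ_b ≤ t) = 2 · P(B_t ≥ b). Since B_t ~ N(0, t), P(B_t ≥ 3.35) = 1 − Φ(3.35/√t) = 1 − Φ(3.35/√6.9) = 1 − Φ(1.2753) ≈ 0.10110. Doubling: P(τ_{3.35} ≤ 6.9) ≈ 2 · 0.10110 = 0.20220 ≈ 0.2022.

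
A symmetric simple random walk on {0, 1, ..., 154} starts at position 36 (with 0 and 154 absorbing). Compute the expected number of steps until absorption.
E[τ | X_0 = 36] = 4248

Let v_k = E[τ | X_0 = k]. Boundary: v_0 = v_154 = 0. Recurrence: v_k = 1 + (v_{k-1} + v_{k+1})/2 for 1 ≤ k ≤ 153. The particular solution to v_k − (v_{k-1} + v_{k+1})/2 = 1 is v_k = −k^2. Adding homogeneous solution A + B k and matching boundaries gives v_k = k (154 − k). Substituting k = 36: v_36 = 36 · 118 = 4248.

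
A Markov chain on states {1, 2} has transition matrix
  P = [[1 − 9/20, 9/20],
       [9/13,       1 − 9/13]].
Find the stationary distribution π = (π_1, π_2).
π_1 = 20/33, π_2 = 13/33

Solve πP = π with π_1 + π_2 = 1. From πP = π: π_1 · (1 − 9/20) + π_2 · 9/13 = π_1 ⇒ π_2 · 9/13 = π_1 · 9/20 ⇒ π_2/π_1 = (9/20)/(9/13) = 13/20. Together with π_1 + π_2 = 1:
  π_1 = (9/13)/(9/20 + 9/13) = (9/13)/(297/260) = 20/33,
  π_2 = (9/20)/(9/20 + 9/13) = (9/20)/(297/260) = 13/33.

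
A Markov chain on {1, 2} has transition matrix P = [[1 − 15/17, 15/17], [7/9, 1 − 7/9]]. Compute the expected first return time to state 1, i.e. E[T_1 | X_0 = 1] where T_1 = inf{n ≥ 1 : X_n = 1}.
E[T_1 | X_0 = 1] = 1/π_1 = 254/119

For an irreducible recurrent Markov chain with stationary distribution π, E[T_i | X_0 = i] = 1/π_i (Kac's formula). Here π_1 = (7/9)/(15/17 + 7/9) = (7/9)/(254/153) = 119/254, so E[T_1 | X_0 = 1] = 1/π_1 = (15/17 + 7/9)/(7/9) = (254/153)/(7/9) = 254/119.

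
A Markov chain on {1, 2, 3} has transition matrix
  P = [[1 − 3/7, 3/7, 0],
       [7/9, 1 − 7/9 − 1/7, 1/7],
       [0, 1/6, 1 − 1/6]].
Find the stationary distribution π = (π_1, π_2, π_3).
π = (343/694, 189/694, 81/347)

This is a birth-death chain on three states, which satisfies detailed balance: π_1 · P_{12} = π_2 · P_{21} and π_2 · P_{23} = π_3 · P_{32}.
From π_1 · 3/7 = π_2 · 7/9: π_2/π_1 = (3/7)/(7/9) = 27/49.
From π_2 · 1/7 = π_3 · 1/6: π_3/π_2 = (1/7)/(1/6) = 6/7.
Take π_1 proportional to 1; then unnormalized π = (1, 27/49, 162/343). Normalize by dividing by the sum 694/343:
  π = (343/694, 189/694, 81/347).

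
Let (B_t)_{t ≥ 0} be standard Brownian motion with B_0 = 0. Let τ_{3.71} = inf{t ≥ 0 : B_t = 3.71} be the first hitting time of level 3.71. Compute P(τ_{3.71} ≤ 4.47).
P(τ_{3.71} ≤ 4.47) = 2(1 − Φ(3.71/√4.47)) = 2(1 − Φ(1.7548)) ≈ 0.0793

By the reflection principle for standard BM, P(τ_b ≤ t) = 2 · P(B_t ≥ b). Since B_t ~ N(0, t), P(B_t ≥ 3.71) = 1 − Φ(3.71/√t) = 1 − Φ(3.71/√4.47) = 1 − Φ(1.7548) ≈ 0.03965. Doubling: P(τ_{3.71} ≤ 4.47) ≈ 2 · 0.03965 = 0.07930 ≈ 0.0793.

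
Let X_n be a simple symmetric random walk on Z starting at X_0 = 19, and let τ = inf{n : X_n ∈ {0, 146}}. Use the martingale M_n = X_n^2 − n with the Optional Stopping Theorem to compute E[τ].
E[τ] = 2413

M_n = X_n^2 − n is a martingale (since E[X_{n+1}^2 | F_n] = X_n^2 + 1). By OST (τ has finite mean in a bounded region), E[M_τ] = E[M_0] = X_0^2 − 0 = 19^2 = 361. Also E[M_τ] = E[X_τ^2] − E[τ]. The walk exits at 0 or 146, with P(hit 146 first) = 19/146, so E[X_τ^2] = 146^2 · 19/146 + 0 = 2774. Thus E[τ] = E[X_τ^2] − E[M_τ] = 2774 − 361 = 2413 = 19(146 − 19) = 2413.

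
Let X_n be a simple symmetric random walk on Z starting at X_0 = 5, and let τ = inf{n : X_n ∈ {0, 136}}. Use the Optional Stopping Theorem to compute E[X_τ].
E[X_τ] = 5

X_n is a martingale and τ is a bounded-mean stopping time (indeed τ is finite a.s. with bounded expectation since the walk is in a bounded region). By the OST, E[X_τ] = E[X_0] = 5. Equivalently: E[X_τ] = 136 · P(hit 136 first) + 0 · P(hit 0 first) = 136 · (5/136) = 5.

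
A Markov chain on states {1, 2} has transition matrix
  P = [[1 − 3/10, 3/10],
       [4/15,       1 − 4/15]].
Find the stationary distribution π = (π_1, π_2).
π_1 = 8/17, π_2 = 9/17

Solve πP = π with π_1 + π_2 = 1. From πP = π: π_1 · (1 − 3/10) + π_2 · 4/15 = π_1 ⇒ π_2 · 4/15 = π_1 · 3/10 ⇒ π_2/π_1 = (3/10)/(4/15) = 9/8. Together with π_1 + π_2 = 1:
  π_1 = (4/15)/(3/10 + 4/15) = (4/15)/(17/30) = 8/17,
  π_2 = (3/10)/(3/10 + 4/15) = (3/10)/(17/30) = 9/17.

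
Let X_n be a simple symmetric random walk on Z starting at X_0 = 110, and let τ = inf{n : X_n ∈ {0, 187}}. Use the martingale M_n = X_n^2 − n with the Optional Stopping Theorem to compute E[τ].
E[τ] = 8470

M_n = X_n^2 − n is a martingale (since E[X_{n+1}^2 | F_n] = X_n^2 + 1). By OST (τ has finite mean in a bounded region), E[M_τ] = E[M_0] = X_0^2 − 0 = 110^2 = 12100. Also E[M_τ] = E[X_τ^2] − E[τ]. The walk exits at 0 or 187, with P(hit 187 first) = 110/187, so E[X_τ^2] = 187^2 · 110/187 + 0 = 20570. Thus E[τ] = E[X_τ^2] − E[M_τ] = 20570 − 12100 = 8470 = 110(187 − 110) = 8470.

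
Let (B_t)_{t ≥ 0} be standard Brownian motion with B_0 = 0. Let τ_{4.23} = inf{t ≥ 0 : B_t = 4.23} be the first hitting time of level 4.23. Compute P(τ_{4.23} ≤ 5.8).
P(τ_{4.23} ≤ 5.8) = 2(1 − Φ(4.23/√5.8)) = 2(1 − Φ(1.7564)) ≈ 0.0790

By the reflection principle for standard BM, P(τ_b ≤ t) = 2 · P(B_t ≥ b). Since B_t ~ N(0, t), P(B_t ≥ 4.23) = 1 − Φ(4.23/√t) = 1 − Φ(4.23/√5.8) = 1 − Φ(1.7564) ≈ 0.03951. Doubling: P(τ_{4.23} ≤ 5.8) ≈ 2 · 0.03951 = 0.07902 ≈ 0.0790.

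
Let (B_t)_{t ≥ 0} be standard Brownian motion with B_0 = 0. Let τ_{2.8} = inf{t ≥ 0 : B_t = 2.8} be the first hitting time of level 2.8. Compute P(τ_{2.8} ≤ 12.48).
P(τ_{2.8} ≤ 12.48) = 2(1 − Φ(2.8/√12.48)) = 2(1 − Φ(0.7926)) ≈ 0.4280

By the reflection principle for standard BM, P(τ_b ≤ t) = 2 · P(B_t ≥ b). Since B_t ~ N(0, t), P(B_t ≥ 2.8) = 1 − Φ(2.8/√t) = 1 − Φ(2.8/√12.48) = 1 − Φ(0.7926) ≈ 0.21401. Doubling: P(τ_{2.8} ≤ 12.48) ≈ 2 · 0.21401 = 0.42802 ≈ 0.4280.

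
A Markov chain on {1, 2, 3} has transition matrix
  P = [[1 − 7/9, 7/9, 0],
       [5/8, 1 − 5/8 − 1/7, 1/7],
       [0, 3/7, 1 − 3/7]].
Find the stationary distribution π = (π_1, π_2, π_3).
π = (135/359, 168/359, 56/359)

This is a birth-death chain on three states, which satisfies detailed balance: π_1 · P_{12} = π_2 · P_{21} and π_2 · P_{23} = π_3 · P_{32}.
From π_1 · 7/9 = π_2 · 5/8: π_2/π_1 = (7/9)/(5/8) = 56/45.
From π_2 · 1/7 = π_3 · 3/7: π_3/π_2 = (1/7)/(3/7) = 1/3.
Take π_1 proportional to 1; then unnormalized π = (1, 56/45, 56/135). Normalize by dividing by the sum 359/135:
  π = (135/359, 168/359, 56/359).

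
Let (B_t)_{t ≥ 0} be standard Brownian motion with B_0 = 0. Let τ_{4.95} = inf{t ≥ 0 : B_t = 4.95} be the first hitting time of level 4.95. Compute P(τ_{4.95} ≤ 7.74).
P(τ_{4.95} ≤ 7.74) = 2(1 − Φ(4.95/√7.74)) = 2(1 − Φ(1.7792)) ≈ 0.0752

By the reflection principle for standard BM, P(τ_b ≤ t) = 2 · P(B_t ≥ b). Since B_t ~ N(0, t), P(B_t ≥ 4.95) = 1 − Φ(4.95/√t) = 1 − Φ(4.95/√7.74) = 1 − Φ(1.7792) ≈ 0.03760. Doubling: P(τ_{4.95} ≤ 7.74) ≈ 2 · 0.03760 = 0.07520 ≈ 0.0752.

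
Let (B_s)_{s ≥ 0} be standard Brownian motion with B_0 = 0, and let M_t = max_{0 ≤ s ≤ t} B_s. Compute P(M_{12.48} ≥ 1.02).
P(M_{12.48} ≥ 1.02) = 2·P(B_{12.48} ≥ 1.02) = 2(1 − Φ(1.02/√12.48)) ≈ 0.7728

By the reflection principle for Brownian motion, P(M_t ≥ a) = 2 · P(B_t ≥ a) for a ≥ 0. Since B_t ~ N(0, t), P(B_t ≥ 1.02) = 1 − Φ(1.02/√t) = 1 − Φ(1.02/√12.48) = 1 − Φ(0.2887). So
  P(M_{12.48} ≥ 1.02) = 2(1 − Φ(0.2887)) ≈ 0.7728.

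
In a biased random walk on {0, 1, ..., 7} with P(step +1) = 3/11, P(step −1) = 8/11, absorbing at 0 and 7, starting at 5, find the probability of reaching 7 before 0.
P(hit 7 before 0) = (1 − (8/3)^5) / (1 − (8/3)^7) = 58545/418993

Let u_k denote P(reach 7 before 0 | start at k). Boundary: u_0 = 0, u_7 = 1. Recurrence: u_k = 3/11·u_{k+1} + 8/11·u_{k-1} for 1 ≤ k ≤ 6. Try u_k = A + B·r^k with r = q/p = (8/11)/(3/11) = 8/3. Substitution satisfies the recurrence; boundary conditions give:
  u_k = (1 − r^k) / (1 − r^N) = (1 − (8/3)^5) / (1 − (8/3)^7) = 58545/418993.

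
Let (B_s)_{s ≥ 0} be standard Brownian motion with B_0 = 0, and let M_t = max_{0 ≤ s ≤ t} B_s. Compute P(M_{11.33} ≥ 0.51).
P(M_{11.33} ≥ 0.51) = 2·P(B_{11.33} ≥ 0.51) = 2(1 − Φ(0.51/√11.33)) ≈ 0.8796

By the reflection principle for Brownian motion, P(M_t ≥ a) = 2 · P(B_t ≥ a) for a ≥ 0. Since B_t ~ N(0, t), P(B_t ≥ 0.51) = 1 − Φ(0.51/√t) = 1 − Φ(0.51/√11.33) = 1 − Φ(0.1515). So
  P(M_{11.33} ≥ 0.51) = 2(1 − Φ(0.1515)) ≈ 0.8796.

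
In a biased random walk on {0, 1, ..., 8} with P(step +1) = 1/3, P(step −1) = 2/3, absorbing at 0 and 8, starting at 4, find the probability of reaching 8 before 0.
P(hit 8 before 0) = (1 − (2)^4) / (1 − (2)^8) = 1/17

Let u_k denote P(reach 8 before 0 | start at k). Boundary: u_0 = 0, u_8 = 1. Recurrence: u_k = 1/3·u_{k+1} + 2/3·u_{k-1} for 1 ≤ k ≤ 7. Try u_k = A + B·r^k with r = q/p = (2/3)/(1/3) = 2. Substitution satisfies the recurrence; boundary conditions give:
  u_k = (1 − r^k) / (1 − r^N) = (1 − (2)^4) / (1 − (2)^8) = 1/17.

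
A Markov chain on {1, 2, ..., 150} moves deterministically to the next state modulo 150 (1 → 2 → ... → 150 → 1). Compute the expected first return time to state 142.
E[T_142 | X_0 = 142] = 150

The chain cycles deterministically, so starting at state 142 it returns in exactly 150 steps. Equivalently, the stationary distribution is uniform π_j = 1/150 for every state j, so by Kac's formula E[T_142] = 1/π_142 = 150.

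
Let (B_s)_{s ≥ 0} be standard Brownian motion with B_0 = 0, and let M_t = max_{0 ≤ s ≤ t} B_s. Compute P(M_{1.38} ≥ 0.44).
P(M_{1.38} ≥ 0.44) = 2·P(B_{1.38} ≥ 0.44) = 2(1 − Φ(0.44/√1.38)) ≈ 0.7080

By the reflection principle for Brownian motion, P(M_t ≥ a) = 2 · P(B_t ≥ a) for a ≥ 0. Since B_t ~ N(0, t), P(B_t ≥ 0.44) = 1 − Φ(0.44/√t) = 1 − Φ(0.44/√1.38) = 1 − Φ(0.3746). So
  P(M_{1.38} ≥ 0.44) = 2(1 − Φ(0.3746)) ≈ 0.7080.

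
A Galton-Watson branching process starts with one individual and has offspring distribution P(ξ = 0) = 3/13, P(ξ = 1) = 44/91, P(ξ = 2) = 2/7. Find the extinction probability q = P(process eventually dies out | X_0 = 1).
q = 21/26

The pgf is f(s) = 3/13 + 44/91·s + 2/7·s². The extinction probability q is the smallest fixed point of f in [0, 1]. Setting s = f(s):
  2/7·s² + (44/91 − 1)·s + 3/13 = 0
  2/7·s² − (3/13 + 2/7)·s + 3/13 = 0
which factors as (s − 1)·(2/7·s − 3/13) = 0, giving roots s = 1 and s = (3/13)/(2/7) = 21/26.
Mean offspring μ = 44/91 + 2·2/7 = 96/91 > 1 (supercritical), so q < 1. The extinction probability is the smaller root: q = (3/13)/(2/7) = 21/26.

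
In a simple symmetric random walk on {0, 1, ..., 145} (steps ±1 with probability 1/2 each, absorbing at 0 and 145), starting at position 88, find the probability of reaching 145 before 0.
P(hit 145 before 0) = 88/145

Let u_k = P(hit 145 before 0 | start at k). Then u_0 = 0, u_145 = 1, and u_k = u_{k-1}/2 + u_{k+1}/2 for 1 ≤ k ≤ 144. This harmonic recurrence is solved by u_k = k/145, giving u_88 = 88/145.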